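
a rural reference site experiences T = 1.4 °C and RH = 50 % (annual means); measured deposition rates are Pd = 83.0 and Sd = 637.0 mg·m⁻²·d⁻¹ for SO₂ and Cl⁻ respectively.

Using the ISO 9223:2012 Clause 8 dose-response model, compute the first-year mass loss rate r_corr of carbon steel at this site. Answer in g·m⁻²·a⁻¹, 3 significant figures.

r_corr = 345 g·m⁻²·a⁻¹

carbon steel: temperature factor f = +0.150·(-8.6) = -1.2900
  sulphur-dioxide contribution → 13.18 μm/a
  chloride contribution → 30.77 μm/a
  total first-year rate 43.95 μm/a
Convert to mass loss: 43.95 μm/a × 7.85 g/cm³ = 345 g·m⁻²·a⁻¹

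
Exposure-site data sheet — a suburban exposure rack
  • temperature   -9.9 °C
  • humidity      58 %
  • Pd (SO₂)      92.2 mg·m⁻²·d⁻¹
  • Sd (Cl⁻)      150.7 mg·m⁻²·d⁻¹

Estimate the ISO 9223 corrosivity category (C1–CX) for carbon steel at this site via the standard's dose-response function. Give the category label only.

carbon steel: f(T) = +0.150·(T−10) [T≤10 °C] = -2.9850
  Pd branch = 1.77·Pd^0.52·e^(0.02·RH+f) = 2.999 μm/a
  Sd branch = 0.102·Sd^0.62·e^(0.033·RH+0.04·T) = 10.43 μm/a
  sum: 2.999 + 10.43 → r_corr = 13.43 μm/a
Category bounds: 1.3…25 μm/a bracket r_corr ⇒ C2

C2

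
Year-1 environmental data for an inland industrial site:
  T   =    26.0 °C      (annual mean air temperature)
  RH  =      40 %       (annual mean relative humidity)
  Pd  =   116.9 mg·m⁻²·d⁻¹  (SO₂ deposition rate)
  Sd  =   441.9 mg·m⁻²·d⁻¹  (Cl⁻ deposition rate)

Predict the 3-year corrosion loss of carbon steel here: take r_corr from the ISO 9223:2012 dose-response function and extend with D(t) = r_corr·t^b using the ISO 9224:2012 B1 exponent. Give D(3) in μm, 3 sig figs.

carbon steel: T>10 °C ⇒ hinge -0.054·(26.0−10) = -0.8640
  SO₂ term: 1.77·116.9^0.52·exp(0.02·40-0.8640) = 19.74
  Sd branch = 0.102·Sd^0.62·e^(0.033·RH+0.04·T) = 47.17 μm/a
  sum: 19.74 + 47.17 → r_corr = 66.91 μm/a
Power-law: D(3) = r_corr · 3^0.523
  D(3) = 66.91 × 3^0.523 = 66.91 × 1.776 = 118.9 μm

D(3) = 119 μm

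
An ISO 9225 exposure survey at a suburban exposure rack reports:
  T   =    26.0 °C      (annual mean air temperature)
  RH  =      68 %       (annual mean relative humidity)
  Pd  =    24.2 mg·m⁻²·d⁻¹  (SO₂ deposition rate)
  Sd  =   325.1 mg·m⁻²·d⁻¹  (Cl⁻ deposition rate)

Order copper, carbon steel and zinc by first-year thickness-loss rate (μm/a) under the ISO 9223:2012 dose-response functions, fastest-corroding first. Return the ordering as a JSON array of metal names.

["carbon steel", "zinc", "copper"]

copper: T>10 °C ⇒ hinge -0.080·(26.0−10) = -1.2800
  Pd branch = 0.0053·Pd^0.26·e^(0.059·RH+f) = 0.1864 μm/a
  Cl⁻ term: 0.01025·325.1^0.27·exp(0.036·68+0.049·26.0) = 2.02
  r_corr = 0.1864 + 2.02 = 2.207 μm/a
carbon steel: T>10 °C ⇒ hinge -0.054·(26.0−10) = -0.8640
  Pd branch = 1.77·Pd^0.52·e^(0.02·RH+f) = 15.24 μm/a
  Cl⁻ term: 0.102·325.1^0.62·exp(0.033·68+0.04·26.0) = 98.24
  sum: 15.24 + 98.24 → r_corr = 113.5 μm/a
zinc: f(T) = -0.071·(T−10) [T>10 °C] = -1.1360
  SO₂ term: 0.0129·24.2^0.44·exp(0.046·68-1.1360) = 0.3842
  Sd branch = 0.0175·Sd^0.57·e^(0.008·RH+0.085·T) = 7.429 μm/a
  sum: 0.3842 + 7.429 → r_corr = 7.813 μm/a
Ordering by μm/a: carbon steel (113) > zinc (7.81) > copper (2.21)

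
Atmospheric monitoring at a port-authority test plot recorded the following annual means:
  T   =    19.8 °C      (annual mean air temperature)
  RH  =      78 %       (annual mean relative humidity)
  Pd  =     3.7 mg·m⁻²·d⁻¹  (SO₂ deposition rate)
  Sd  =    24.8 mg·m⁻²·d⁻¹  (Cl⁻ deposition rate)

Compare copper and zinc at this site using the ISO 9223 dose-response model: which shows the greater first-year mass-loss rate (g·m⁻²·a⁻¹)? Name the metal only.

copper: T>10 °C ⇒ hinge -0.080·(19.8−10) = -0.7840
  Pd branch = 0.0053·Pd^0.26·e^(0.059·RH+f) = 0.339 μm/a
  Sd branch = 0.01025·Sd^0.27·e^(0.036·RH+0.049·T) = 1.067 μm/a
  sum: 0.339 + 1.067 → r_corr = 1.406 μm/a
  mass loss = 1.406 μm/a × 8.96 g/cm³ = 12.6 g·m⁻²·a⁻¹
zinc: temperature factor f = -0.071·(9.8) = -0.6958
  Pd branch = 0.0129·Pd^0.44·e^(0.046·RH+f) = 0.4137 μm/a
  Cl⁻ term: 0.0175·24.8^0.57·exp(0.008·78+0.085·19.8) = 1.096
  sum: 0.4137 + 1.096 → r_corr = 1.51 μm/a
  mass loss = 1.51 μm/a × 7.14 g/cm³ = 10.78 g·m⁻²·a⁻¹
Ordering by g·m⁻²·a⁻¹: copper (12.6) > zinc (10.8)

copper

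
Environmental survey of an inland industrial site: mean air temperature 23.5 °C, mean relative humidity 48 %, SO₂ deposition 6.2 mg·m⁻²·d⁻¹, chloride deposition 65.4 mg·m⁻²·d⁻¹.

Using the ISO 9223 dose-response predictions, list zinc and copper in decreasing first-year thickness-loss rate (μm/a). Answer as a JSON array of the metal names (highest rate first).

zinc: temperature factor f = -0.071·(13.5) = -0.9585
  sulphur-dioxide contribution → 0.1004 μm/a
  chloride contribution → 2.052 μm/a
  total first-year rate 2.152 μm/a
copper: temperature factor f = -0.080·(13.5) = -1.0800
  sulphur-dioxide contribution → 0.04911 μm/a
  chloride contribution → 0.5643 μm/a
  total first-year rate 0.6134 μm/a
Ordering by μm/a: zinc (2.15) > copper (0.613)

["zinc", "copper"]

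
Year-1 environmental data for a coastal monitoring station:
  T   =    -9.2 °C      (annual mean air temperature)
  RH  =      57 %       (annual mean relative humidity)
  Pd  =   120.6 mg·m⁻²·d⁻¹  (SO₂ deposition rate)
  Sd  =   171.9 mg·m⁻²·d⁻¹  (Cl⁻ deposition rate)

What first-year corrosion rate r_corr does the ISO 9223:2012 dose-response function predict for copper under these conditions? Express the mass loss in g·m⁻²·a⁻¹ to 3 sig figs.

r_corr = 2.25 g·m⁻²·a⁻¹

copper: f(T) = +0.126·(T−10) [T≤10 °C] = -2.4192
  sulphur-dioxide contribution → 0.04735 μm/a
  chloride contribution → 0.204 μm/a
  ⇒ r_corr(copper) = 0.2514 μm/a
Convert to mass loss: 0.2514 μm/a × 8.96 g/cm³ = 2.252 g·m⁻²·a⁻¹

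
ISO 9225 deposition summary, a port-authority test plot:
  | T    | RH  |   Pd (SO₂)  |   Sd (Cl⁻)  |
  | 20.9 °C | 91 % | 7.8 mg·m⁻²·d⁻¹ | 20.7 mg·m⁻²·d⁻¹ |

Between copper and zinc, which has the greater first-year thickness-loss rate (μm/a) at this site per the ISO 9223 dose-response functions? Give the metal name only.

copper

copper: temperature factor f = -0.080·(10.9) = -0.8720
  Pd branch = 0.0053·Pd^0.26·e^(0.059·RH+f) = 0.8114 μm/a
  Cl⁻ term: 0.01025·20.7^0.27·exp(0.036·91+0.049·20.9) = 1.712
  sum: 0.8114 + 1.712 → r_corr = 2.524 μm/a
zinc: T>10 °C ⇒ hinge -0.071·(20.9−10) = -0.7739
  SO₂ term: 0.0129·7.8^0.44·exp(0.046·91-0.7739) = 0.966
  Cl⁻ term: 0.0175·20.7^0.57·exp(0.008·91+0.085·20.9) = 1.205
  r_corr = 0.966 + 1.205 = 2.171 μm/a
Ordering by μm/a: copper (2.52) > zinc (2.17)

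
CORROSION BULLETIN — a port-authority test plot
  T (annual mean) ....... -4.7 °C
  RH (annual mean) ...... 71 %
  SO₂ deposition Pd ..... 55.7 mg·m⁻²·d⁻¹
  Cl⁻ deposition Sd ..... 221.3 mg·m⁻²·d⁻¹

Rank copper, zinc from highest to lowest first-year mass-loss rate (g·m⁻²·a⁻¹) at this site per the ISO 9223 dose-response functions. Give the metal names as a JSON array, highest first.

copper: temperature factor f = +0.126·(-14.7) = -1.8522
  Pd branch = 0.0053·Pd^0.26·e^(0.059·RH+f) = 0.156 μm/a
  Cl⁻ term: 0.01025·221.3^0.27·exp(0.036·71+0.049·-4.7) = 0.4507
  sum: 0.156 + 0.4507 → r_corr = 0.6067 μm/a
  mass loss = 0.6067 μm/a × 8.96 g/cm³ = 5.436 g·m⁻²·a⁻¹
zinc: temperature factor f = +0.038·(-14.7) = -0.5586
  Pd branch = 0.0129·Pd^0.44·e^(0.046·RH+f) = 1.134 μm/a
  Sd branch = 0.0175·Sd^0.57·e^(0.008·RH+0.085·T) = 0.4496 μm/a
  r_corr = 1.134 + 0.4496 = 1.584 μm/a
  mass loss = 1.584 μm/a × 7.14 g/cm³ = 11.31 g·m⁻²·a⁻¹
Ordering by g·m⁻²·a⁻¹: zinc (11.3) > copper (5.44)

["zinc", "copper"]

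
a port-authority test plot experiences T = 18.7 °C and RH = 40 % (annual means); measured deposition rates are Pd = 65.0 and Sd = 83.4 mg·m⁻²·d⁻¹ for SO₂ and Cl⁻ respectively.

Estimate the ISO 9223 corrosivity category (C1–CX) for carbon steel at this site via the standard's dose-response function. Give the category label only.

carbon steel: T>10 °C ⇒ hinge -0.054·(18.7−10) = -0.4698
  SO₂ term: 1.77·65.0^0.52·exp(0.02·40-0.4698) = 21.58
  Sd branch = 0.102·Sd^0.62·e^(0.033·RH+0.04·T) = 12.53 μm/a
  r_corr = 21.58 + 12.53 = 34.11 μm/a
ISO 9223 Table 2 (carbon steel): 25 < 34.1 ≤ 50 μm/a ⇒ C3

C3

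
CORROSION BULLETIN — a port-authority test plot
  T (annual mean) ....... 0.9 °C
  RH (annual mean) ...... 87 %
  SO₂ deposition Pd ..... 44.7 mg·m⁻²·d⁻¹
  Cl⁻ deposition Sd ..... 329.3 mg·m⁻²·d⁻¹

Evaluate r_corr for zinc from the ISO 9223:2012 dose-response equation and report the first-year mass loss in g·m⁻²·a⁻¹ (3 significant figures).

r_corr = 26.3 g·m⁻²·a⁻¹

zinc: f(T) = +0.038·(T−10) [T≤10 °C] = -0.3458
  Pd branch = 0.0129·Pd^0.44·e^(0.046·RH+f) = 2.658 μm/a
  Cl⁻ term: 0.0175·329.3^0.57·exp(0.008·87+0.085·0.9) = 1.032
  sum: 2.658 + 1.032 → r_corr = 3.69 μm/a
Convert to mass loss: 3.69 μm/a × 7.14 g/cm³ = 26.35 g·m⁻²·a⁻¹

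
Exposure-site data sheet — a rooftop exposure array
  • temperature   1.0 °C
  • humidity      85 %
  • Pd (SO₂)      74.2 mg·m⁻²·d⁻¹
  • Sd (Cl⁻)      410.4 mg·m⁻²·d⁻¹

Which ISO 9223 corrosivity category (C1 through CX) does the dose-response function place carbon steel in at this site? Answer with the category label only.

C5

carbon steel: T≤10 °C ⇒ hinge +0.150·(1.0−10) = -1.3500
  sulphur-dioxide contribution → 23.58 μm/a
  chloride contribution → 73.17 μm/a
  total first-year rate 96.76 μm/a
96.8 μm/a falls in (80, 200] for carbon steel → category C5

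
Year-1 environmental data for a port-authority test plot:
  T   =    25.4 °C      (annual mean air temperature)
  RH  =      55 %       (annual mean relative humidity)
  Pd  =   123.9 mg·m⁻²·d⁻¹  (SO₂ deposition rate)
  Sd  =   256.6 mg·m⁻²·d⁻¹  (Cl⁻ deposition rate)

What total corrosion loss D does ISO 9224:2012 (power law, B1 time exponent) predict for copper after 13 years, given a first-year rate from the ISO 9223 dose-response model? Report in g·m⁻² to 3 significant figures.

copper: T>10 °C ⇒ hinge -0.080·(25.4−10) = -1.2320
  SO₂ term: 0.0053·123.9^0.26·exp(0.059·55-1.2320) = 0.1389
  Sd branch = 0.01025·Sd^0.27·e^(0.036·RH+0.049·T) = 1.153 μm/a
  sum: 0.1389 + 1.153 → r_corr = 1.291 μm/a
Long-term exponent b (ISO 9224 Table 2, B1) = 0.667
  D(13) = 1.291 × 13^0.667 = 1.291 × 5.534 = 7.146 μm
  Mass loss = 7.146 μm × 8.96 g/cm³ = 64.03 g·m⁻²

D(13) = 64.0 g·m⁻²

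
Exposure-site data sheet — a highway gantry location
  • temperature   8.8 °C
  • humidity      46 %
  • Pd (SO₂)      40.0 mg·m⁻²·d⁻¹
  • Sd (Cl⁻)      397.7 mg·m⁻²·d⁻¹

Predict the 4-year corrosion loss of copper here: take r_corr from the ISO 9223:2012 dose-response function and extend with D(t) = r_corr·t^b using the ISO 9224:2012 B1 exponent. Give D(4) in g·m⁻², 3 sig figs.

D(4) = 13.4 g·m⁻²

copper: temperature factor f = +0.126·(-1.2) = -0.1512
  Pd branch = 0.0053·Pd^0.26·e^(0.059·RH+f) = 0.1794 μm/a
  Cl⁻ term: 0.01025·397.7^0.27·exp(0.036·46+0.049·8.8) = 0.416
  r_corr = 0.1794 + 0.416 = 0.5954 μm/a
Long-term exponent b (ISO 9224 Table 2, B1) = 0.667
  D(4) = 0.5954 × 4^0.667 = 0.5954 × 2.521 = 1.501 μm
  Mass loss = 1.501 μm × 8.96 g/cm³ = 13.45 g·m⁻²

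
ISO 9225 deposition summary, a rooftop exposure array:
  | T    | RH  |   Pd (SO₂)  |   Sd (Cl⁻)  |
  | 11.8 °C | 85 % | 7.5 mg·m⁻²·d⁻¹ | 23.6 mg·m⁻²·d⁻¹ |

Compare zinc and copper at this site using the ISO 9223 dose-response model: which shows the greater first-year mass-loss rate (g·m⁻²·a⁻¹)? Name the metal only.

copper

zinc: f(T) = -0.071·(T−10) [T>10 °C] = -0.1278
  SO₂ term: 0.0129·7.5^0.44·exp(0.046·85-0.1278) = 1.375
  Cl⁻ term: 0.0175·23.6^0.57·exp(0.008·85+0.085·11.8) = 0.5708
  sum: 1.375 + 0.5708 → r_corr = 1.946 μm/a
  mass loss = 1.946 μm/a × 7.14 g/cm³ = 13.89 g·m⁻²·a⁻¹
copper: f(T) = -0.080·(T−10) [T>10 °C] = -0.1440
  Pd branch = 0.0053·Pd^0.26·e^(0.059·RH+f) = 1.167 μm/a
  Cl⁻ term: 0.01025·23.6^0.27·exp(0.036·85+0.049·11.8) = 0.9151
  r_corr = 1.167 + 0.9151 = 2.083 μm/a
  mass loss = 2.083 μm/a × 8.96 g/cm³ = 18.66 g·m⁻²·a⁻¹
Ordering by g·m⁻²·a⁻¹: copper (18.7) > zinc (13.9)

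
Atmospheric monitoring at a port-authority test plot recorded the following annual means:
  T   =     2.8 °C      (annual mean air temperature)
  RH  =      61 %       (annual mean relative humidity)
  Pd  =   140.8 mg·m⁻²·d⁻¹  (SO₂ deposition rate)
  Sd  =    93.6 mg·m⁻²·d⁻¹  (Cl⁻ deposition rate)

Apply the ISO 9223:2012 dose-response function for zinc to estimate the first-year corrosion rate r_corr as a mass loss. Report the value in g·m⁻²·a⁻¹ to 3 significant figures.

r_corr = 13.7 g·m⁻²·a⁻¹

zinc: temperature factor f = +0.038·(-7.2) = -0.2736
  Pd branch = 0.0129·Pd^0.44·e^(0.046·RH+f) = 1.431 μm/a
  Cl⁻ term: 0.0175·93.6^0.57·exp(0.008·61+0.085·2.8) = 0.4808
  r_corr = 1.431 + 0.4808 = 1.912 μm/a
Convert to mass loss: 1.912 μm/a × 7.14 g/cm³ = 13.65 g·m⁻²·a⁻¹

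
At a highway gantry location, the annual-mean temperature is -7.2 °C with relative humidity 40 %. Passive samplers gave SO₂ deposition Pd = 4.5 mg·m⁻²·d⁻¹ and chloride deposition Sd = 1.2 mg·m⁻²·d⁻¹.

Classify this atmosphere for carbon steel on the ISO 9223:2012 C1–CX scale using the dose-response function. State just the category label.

C1

carbon steel: temperature factor f = +0.150·(-17.2) = -2.5800
  SO₂ term: 1.77·4.5^0.52·exp(0.02·40-2.5800) = 0.6525
  Sd branch = 0.102·Sd^0.62·e^(0.033·RH+0.04·T) = 0.3205 μm/a
  sum: 0.6525 + 0.3205 → r_corr = 0.9731 μm/a
ISO 9223 Table 2 (carbon steel): 0 < 0.973 ≤ 1.3 μm/a ⇒ C1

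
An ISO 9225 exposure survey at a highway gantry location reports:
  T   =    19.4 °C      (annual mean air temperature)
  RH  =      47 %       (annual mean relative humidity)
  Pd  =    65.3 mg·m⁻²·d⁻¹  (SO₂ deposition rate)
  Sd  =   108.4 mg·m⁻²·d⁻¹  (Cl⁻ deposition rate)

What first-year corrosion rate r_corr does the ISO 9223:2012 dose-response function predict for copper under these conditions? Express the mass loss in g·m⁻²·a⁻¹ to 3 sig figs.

copper: T>10 °C ⇒ hinge -0.080·(19.4−10) = -0.7520
  SO₂ term: 0.0053·65.3^0.26·exp(0.059·47-0.7520) = 0.1185
  Cl⁻ term: 0.01025·108.4^0.27·exp(0.036·47+0.049·19.4) = 0.5103
  r_corr = 0.1185 + 0.5103 = 0.6289 μm/a
Convert to mass loss: 0.6289 μm/a × 8.96 g/cm³ = 5.635 g·m⁻²·a⁻¹

r_corr = 5.63 g·m⁻²·a⁻¹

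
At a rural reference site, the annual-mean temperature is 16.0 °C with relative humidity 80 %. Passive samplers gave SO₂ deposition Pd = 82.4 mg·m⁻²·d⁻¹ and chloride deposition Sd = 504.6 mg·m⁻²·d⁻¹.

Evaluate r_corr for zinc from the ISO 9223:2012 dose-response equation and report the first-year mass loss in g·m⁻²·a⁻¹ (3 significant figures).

zinc: f(T) = -0.071·(T−10) [T>10 °C] = -0.4260
  SO₂ term: 0.0129·82.4^0.44·exp(0.046·80-0.4260) = 2.327
  Cl⁻ term: 0.0175·504.6^0.57·exp(0.008·80+0.085·16.0) = 4.491
  r_corr = 2.327 + 4.491 = 6.818 μm/a
Convert to mass loss: 6.818 μm/a × 7.14 g/cm³ = 48.68 g·m⁻²·a⁻¹

r_corr = 48.7 g·m⁻²·a⁻¹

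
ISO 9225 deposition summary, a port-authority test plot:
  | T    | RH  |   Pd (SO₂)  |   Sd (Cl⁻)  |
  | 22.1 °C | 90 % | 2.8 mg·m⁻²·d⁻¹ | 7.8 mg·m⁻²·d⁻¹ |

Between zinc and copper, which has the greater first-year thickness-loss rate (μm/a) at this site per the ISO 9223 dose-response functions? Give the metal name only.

copper

zinc: T>10 °C ⇒ hinge -0.071·(22.1−10) = -0.8591
  SO₂ term: 0.0129·2.8^0.44·exp(0.046·90-0.8591) = 0.5398
  Sd branch = 0.0175·Sd^0.57·e^(0.008·RH+0.085·T) = 0.7587 μm/a
  sum: 0.5398 + 0.7587 → r_corr = 1.298 μm/a
copper: T>10 °C ⇒ hinge -0.080·(22.1−10) = -0.9680
  Pd branch = 0.0053·Pd^0.26·e^(0.059·RH+f) = 0.5324 μm/a
  Sd branch = 0.01025·Sd^0.27·e^(0.036·RH+0.049·T) = 1.346 μm/a
  r_corr = 0.5324 + 1.346 = 1.878 μm/a
Ordering by μm/a: copper (1.88) > zinc (1.3)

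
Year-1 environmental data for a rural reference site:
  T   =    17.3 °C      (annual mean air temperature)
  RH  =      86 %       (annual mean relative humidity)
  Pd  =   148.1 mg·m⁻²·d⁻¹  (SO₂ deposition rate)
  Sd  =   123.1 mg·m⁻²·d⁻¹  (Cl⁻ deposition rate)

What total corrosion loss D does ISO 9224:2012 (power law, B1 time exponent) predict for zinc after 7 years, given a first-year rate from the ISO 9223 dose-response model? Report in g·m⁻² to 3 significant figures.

D(7) = 207 g·m⁻²

zinc: temperature factor f = -0.071·(7.3) = -0.5183
  sulphur-dioxide contribution → 3.619 μm/a
  chloride contribution → 2.355 μm/a
  total first-year rate 5.974 μm/a
Long-term exponent b (ISO 9224 Table 2, B1) = 0.813
  D(7) = 5.974 × 7^0.813 = 5.974 × 4.865 = 29.06 μm
  Mass loss = 29.06 μm × 7.14 g/cm³ = 207.5 g·m⁻²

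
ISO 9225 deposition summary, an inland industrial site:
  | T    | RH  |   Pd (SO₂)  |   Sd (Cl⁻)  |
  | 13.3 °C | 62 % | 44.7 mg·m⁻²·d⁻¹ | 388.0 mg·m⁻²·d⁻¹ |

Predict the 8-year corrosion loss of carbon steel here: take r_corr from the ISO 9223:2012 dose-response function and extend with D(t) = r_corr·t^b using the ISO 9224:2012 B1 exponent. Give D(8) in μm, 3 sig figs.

carbon steel: T>10 °C ⇒ hinge -0.054·(13.3−10) = -0.1782
  Pd branch = 1.77·Pd^0.52·e^(0.02·RH+f) = 36.92 μm/a
  Sd branch = 0.102·Sd^0.62·e^(0.033·RH+0.04·T) = 54.11 μm/a
  sum: 36.92 + 54.11 → r_corr = 91.03 μm/a
ISO 9224: D(t) = r_corr · t^b with b = 0.523 (carbon steel, B1)
  D(8) = 91.03 × 8^0.523 = 91.03 × 2.967 = 270.1 μm

D(8) = 270 μm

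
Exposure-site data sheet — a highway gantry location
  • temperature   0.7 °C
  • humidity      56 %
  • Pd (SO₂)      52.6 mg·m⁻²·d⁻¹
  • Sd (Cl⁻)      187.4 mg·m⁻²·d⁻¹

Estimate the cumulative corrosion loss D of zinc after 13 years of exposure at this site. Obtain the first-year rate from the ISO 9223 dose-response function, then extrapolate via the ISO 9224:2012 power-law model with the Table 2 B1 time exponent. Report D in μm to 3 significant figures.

zinc: f(T) = +0.038·(T−10) [T≤10 °C] = -0.3534
  Pd branch = 0.0129·Pd^0.44·e^(0.046·RH+f) = 0.6809 μm/a
  Cl⁻ term: 0.0175·187.4^0.57·exp(0.008·56+0.085·0.7) = 0.574
  sum: 0.6809 + 0.574 → r_corr = 1.255 μm/a
Power-law: D(13) = r_corr · 13^0.813
  D(13) = 1.255 × 13^0.813 = 1.255 × 8.047 = 10.1 μm

D(13) = 10.1 μm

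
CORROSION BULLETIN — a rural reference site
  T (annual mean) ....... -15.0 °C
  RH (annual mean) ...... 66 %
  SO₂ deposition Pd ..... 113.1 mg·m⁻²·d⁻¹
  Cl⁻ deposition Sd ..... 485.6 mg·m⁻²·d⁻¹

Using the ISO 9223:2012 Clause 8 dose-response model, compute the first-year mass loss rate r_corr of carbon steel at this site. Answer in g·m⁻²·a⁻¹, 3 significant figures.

r_corr = 194 g·m⁻²·a⁻¹

carbon steel: temperature factor f = +0.150·(-25.0) = -3.7500
  sulphur-dioxide contribution → 1.822 μm/a
  chloride contribution → 22.88 μm/a
  ⇒ r_corr(carbon steel) = 24.7 μm/a
Convert to mass loss: 24.7 μm/a × 7.85 g/cm³ = 193.9 g·m⁻²·a⁻¹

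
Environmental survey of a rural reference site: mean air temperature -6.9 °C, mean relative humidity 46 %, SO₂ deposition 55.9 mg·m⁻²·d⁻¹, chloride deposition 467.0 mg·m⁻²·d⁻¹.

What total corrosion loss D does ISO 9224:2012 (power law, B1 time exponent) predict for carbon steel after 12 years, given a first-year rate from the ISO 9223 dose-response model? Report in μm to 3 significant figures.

carbon steel: temperature factor f = +0.150·(-16.9) = -2.5350
  sulphur-dioxide contribution → 2.853 μm/a
  chloride contribution → 15.96 μm/a
  ⇒ r_corr(carbon steel) = 18.81 μm/a
Long-term exponent b (ISO 9224 Table 2, B1) = 0.523
  D(12) = 18.81 × 12^0.523 = 18.81 × 3.668 = 68.99 μm

D(12) = 69.0 μm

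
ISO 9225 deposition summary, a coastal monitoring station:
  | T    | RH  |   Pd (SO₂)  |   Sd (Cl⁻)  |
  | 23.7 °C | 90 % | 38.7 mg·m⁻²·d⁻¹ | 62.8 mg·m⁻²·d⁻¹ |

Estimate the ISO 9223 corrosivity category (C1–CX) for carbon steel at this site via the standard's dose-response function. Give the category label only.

C5

carbon steel: T>10 °C ⇒ hinge -0.054·(23.7−10) = -0.7398
  Pd branch = 1.77·Pd^0.52·e^(0.02·RH+f) = 34.2 μm/a
  Cl⁻ term: 0.102·62.8^0.62·exp(0.033·90+0.04·23.7) = 66.82
  sum: 34.2 + 66.82 → r_corr = 101 μm/a
Category bounds: 80…200 μm/a bracket r_corr ⇒ C5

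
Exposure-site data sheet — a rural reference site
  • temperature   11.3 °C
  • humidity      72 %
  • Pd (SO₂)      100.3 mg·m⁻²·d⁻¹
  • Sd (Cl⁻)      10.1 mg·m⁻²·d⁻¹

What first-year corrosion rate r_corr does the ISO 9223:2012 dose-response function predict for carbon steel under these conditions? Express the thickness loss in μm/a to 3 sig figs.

r_corr = 83.7 μm/a

carbon steel: temperature factor f = -0.054·(1.3) = -0.0702
  Pd branch = 1.77·Pd^0.52·e^(0.02·RH+f) = 76.48 μm/a
  Sd branch = 0.102·Sd^0.62·e^(0.033·RH+0.04·T) = 7.235 μm/a
  sum: 76.48 + 7.235 → r_corr = 83.72 μm/a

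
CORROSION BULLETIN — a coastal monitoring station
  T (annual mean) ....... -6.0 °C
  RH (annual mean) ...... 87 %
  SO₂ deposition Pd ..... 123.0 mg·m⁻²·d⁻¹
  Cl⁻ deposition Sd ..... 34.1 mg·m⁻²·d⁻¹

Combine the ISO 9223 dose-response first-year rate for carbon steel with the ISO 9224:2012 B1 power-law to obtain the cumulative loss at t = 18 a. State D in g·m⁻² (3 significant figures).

carbon steel: T≤10 °C ⇒ hinge +0.150·(-6.0−10) = -2.4000
  SO₂ term: 1.77·123.0^0.52·exp(0.02·87-2.4000) = 11.17
  Cl⁻ term: 0.102·34.1^0.62·exp(0.033·87+0.04·-6.0) = 12.63
  r_corr = 11.17 + 12.63 = 23.8 μm/a
Power-law: D(18) = r_corr · 18^0.523
  D(18) = 23.8 × 18^0.523 = 23.8 × 4.534 = 107.9 μm
  Mass loss = 107.9 μm × 7.85 g/cm³ = 847.3 g·m⁻²

D(18) = 847 g·m⁻²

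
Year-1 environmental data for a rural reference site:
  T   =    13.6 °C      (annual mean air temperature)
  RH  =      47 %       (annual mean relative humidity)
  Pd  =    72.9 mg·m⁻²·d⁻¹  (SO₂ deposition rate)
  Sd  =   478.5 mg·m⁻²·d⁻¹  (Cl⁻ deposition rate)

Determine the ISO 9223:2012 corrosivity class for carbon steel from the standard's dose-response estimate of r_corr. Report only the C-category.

C4

carbon steel: f(T) = -0.054·(T−10) [T>10 °C] = -0.1944
  SO₂ term: 1.77·72.9^0.52·exp(0.02·47-0.1944) = 34.71
  Cl⁻ term: 0.102·478.5^0.62·exp(0.033·47+0.04·13.6) = 38.02
  r_corr = 34.71 + 38.02 = 72.72 μm/a
72.7 μm/a falls in (50, 80] for carbon steel → category C4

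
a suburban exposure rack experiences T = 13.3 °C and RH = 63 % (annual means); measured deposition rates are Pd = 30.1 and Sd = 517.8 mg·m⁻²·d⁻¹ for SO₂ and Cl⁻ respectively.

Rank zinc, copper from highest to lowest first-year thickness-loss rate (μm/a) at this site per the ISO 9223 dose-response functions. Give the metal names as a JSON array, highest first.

["zinc", "copper"]

zinc: f(T) = -0.071·(T−10) [T>10 °C] = -0.2343
  Pd branch = 0.0129·Pd^0.44·e^(0.046·RH+f) = 0.8279 μm/a
  Cl⁻ term: 0.0175·517.8^0.57·exp(0.008·63+0.085·13.3) = 3.162
  sum: 0.8279 + 3.162 → r_corr = 3.99 μm/a
copper: temperature factor f = -0.080·(3.3) = -0.2640
  SO₂ term: 0.0053·30.1^0.26·exp(0.059·63-0.2640) = 0.4058
  Cl⁻ term: 0.01025·517.8^0.27·exp(0.036·63+0.049·13.3) = 1.027
  r_corr = 0.4058 + 1.027 = 1.433 μm/a
Ordering by μm/a: zinc (3.99) > copper (1.43)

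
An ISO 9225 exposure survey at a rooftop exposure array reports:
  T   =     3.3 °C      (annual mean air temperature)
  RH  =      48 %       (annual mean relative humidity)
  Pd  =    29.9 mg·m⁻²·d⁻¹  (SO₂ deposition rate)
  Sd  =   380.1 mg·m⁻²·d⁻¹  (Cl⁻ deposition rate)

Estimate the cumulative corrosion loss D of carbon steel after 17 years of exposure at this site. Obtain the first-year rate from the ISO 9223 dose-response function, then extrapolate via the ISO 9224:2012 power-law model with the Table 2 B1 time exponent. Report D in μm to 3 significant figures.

carbon steel: T≤10 °C ⇒ hinge +0.150·(3.3−10) = -1.0050
  sulphur-dioxide contribution → 9.903 μm/a
  chloride contribution → 22.56 μm/a
  ⇒ r_corr(carbon steel) = 32.47 μm/a
Long-term exponent b (ISO 9224 Table 2, B1) = 0.523
  D(17) = 32.47 × 17^0.523 = 32.47 × 4.401 = 142.9 μm

D(17) = 143 μm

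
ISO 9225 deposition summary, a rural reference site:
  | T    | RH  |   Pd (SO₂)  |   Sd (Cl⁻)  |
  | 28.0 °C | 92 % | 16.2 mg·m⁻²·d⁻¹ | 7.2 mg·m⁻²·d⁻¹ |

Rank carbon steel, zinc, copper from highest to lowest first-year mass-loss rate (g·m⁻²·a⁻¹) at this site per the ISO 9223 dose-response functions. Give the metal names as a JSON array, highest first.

carbon steel: T>10 °C ⇒ hinge -0.054·(28.0−10) = -0.9720
  Pd branch = 1.77·Pd^0.52·e^(0.02·RH+f) = 17.94 μm/a
  Sd branch = 0.102·Sd^0.62·e^(0.033·RH+0.04·T) = 22.13 μm/a
  sum: 17.94 + 22.13 → r_corr = 40.08 μm/a
  mass loss = 40.08 μm/a × 7.85 g/cm³ = 314.6 g·m⁻²·a⁻¹
zinc: T>10 °C ⇒ hinge -0.071·(28.0−10) = -1.2780
  Pd branch = 0.0129·Pd^0.44·e^(0.046·RH+f) = 0.8427 μm/a
  Cl⁻ term: 0.0175·7.2^0.57·exp(0.008·92+0.085·28.0) = 1.216
  sum: 0.8427 + 1.216 → r_corr = 2.059 μm/a
  mass loss = 2.059 μm/a × 7.14 g/cm³ = 14.7 g·m⁻²·a⁻¹
copper: temperature factor f = -0.080·(18.0) = -1.4400
  Pd branch = 0.0053·Pd^0.26·e^(0.059·RH+f) = 0.5898 μm/a
  Sd branch = 0.01025·Sd^0.27·e^(0.036·RH+0.049·T) = 1.89 μm/a
  sum: 0.5898 + 1.89 → r_corr = 2.48 μm/a
  mass loss = 2.48 μm/a × 8.96 g/cm³ = 22.22 g·m⁻²·a⁻¹
Ordering by g·m⁻²·a⁻¹: carbon steel (315) > copper (22.2) > zinc (14.7)

["carbon steel", "copper", "zinc"]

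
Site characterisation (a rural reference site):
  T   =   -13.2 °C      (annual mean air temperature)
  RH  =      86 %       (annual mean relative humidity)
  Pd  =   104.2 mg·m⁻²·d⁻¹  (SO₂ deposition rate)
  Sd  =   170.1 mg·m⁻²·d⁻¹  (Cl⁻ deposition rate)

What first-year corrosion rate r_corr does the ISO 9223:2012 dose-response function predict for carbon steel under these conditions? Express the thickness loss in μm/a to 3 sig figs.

r_corr = 28.2 μm/a

carbon steel: f(T) = +0.150·(T−10) [T≤10 °C] = -3.4800
  SO₂ term: 1.77·104.2^0.52·exp(0.02·86-3.4800) = 3.411
  Sd branch = 0.102·Sd^0.62·e^(0.033·RH+0.04·T) = 24.82 μm/a
  sum: 3.411 + 24.82 → r_corr = 28.23 μm/a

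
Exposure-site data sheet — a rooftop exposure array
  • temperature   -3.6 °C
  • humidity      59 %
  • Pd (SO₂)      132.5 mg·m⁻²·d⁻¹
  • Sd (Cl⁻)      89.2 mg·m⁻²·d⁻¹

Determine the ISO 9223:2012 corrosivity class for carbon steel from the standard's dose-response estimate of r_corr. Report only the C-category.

carbon steel: temperature factor f = +0.150·(-13.6) = -2.0400
  Pd branch = 1.77·Pd^0.52·e^(0.02·RH+f) = 9.507 μm/a
  Sd branch = 0.102·Sd^0.62·e^(0.033·RH+0.04·T) = 10.02 μm/a
  sum: 9.507 + 10.02 → r_corr = 19.53 μm/a
ISO 9223 Table 2 (carbon steel): 1.3 < 19.5 ≤ 25 μm/a ⇒ C2

C2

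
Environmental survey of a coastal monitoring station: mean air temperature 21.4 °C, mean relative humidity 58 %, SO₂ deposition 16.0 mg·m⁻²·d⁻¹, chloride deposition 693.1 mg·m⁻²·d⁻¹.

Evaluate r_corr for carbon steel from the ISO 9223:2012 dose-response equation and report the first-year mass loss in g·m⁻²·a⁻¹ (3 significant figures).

carbon steel: f(T) = -0.054·(T−10) [T>10 °C] = -0.6156
  sulphur-dioxide contribution → 12.9 μm/a
  chloride contribution → 93.95 μm/a
  total first-year rate 106.8 μm/a
Convert to mass loss: 106.8 μm/a × 7.85 g/cm³ = 838.7 g·m⁻²·a⁻¹

r_corr = 839 g·m⁻²·a⁻¹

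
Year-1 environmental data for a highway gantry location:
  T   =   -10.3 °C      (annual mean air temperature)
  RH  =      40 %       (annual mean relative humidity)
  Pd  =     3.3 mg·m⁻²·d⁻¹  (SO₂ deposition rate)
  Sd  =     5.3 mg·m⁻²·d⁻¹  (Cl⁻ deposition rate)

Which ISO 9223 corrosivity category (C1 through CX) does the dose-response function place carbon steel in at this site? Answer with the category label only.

carbon steel: f(T) = +0.150·(T−10) [T≤10 °C] = -3.0450
  sulphur-dioxide contribution → 0.3488 μm/a
  chloride contribution → 0.7112 μm/a
  ⇒ r_corr(carbon steel) = 1.06 μm/a
1.06 μm/a falls in (0, 1.3] for carbon steel → category C1

C1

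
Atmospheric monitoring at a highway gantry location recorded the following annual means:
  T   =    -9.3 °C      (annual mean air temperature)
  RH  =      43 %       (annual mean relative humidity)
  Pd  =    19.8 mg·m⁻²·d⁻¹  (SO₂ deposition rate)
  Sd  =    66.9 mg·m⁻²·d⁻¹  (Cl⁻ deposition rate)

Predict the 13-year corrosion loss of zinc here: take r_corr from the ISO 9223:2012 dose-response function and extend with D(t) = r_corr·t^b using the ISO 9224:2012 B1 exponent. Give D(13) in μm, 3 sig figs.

zinc: temperature factor f = +0.038·(-19.3) = -0.7334
  SO₂ term: 0.0129·19.8^0.44·exp(0.046·43-0.7334) = 0.1666
  Sd branch = 0.0175·Sd^0.57·e^(0.008·RH+0.085·T) = 0.1229 μm/a
  r_corr = 0.1666 + 0.1229 = 0.2895 μm/a
Long-term exponent b (ISO 9224 Table 2, B1) = 0.813
  D(13) = 0.2895 × 13^0.813 = 0.2895 × 8.047 = 2.33 μm

D(13) = 2.33 μm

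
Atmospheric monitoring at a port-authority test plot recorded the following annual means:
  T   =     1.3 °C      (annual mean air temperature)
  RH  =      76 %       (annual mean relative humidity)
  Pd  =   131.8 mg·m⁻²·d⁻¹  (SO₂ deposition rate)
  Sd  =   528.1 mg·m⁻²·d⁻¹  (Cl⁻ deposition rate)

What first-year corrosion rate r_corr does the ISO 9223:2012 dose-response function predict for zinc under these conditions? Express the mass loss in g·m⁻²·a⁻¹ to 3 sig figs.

r_corr = 27.8 g·m⁻²·a⁻¹

zinc: f(T) = +0.038·(T−10) [T≤10 °C] = -0.3306
  sulphur-dioxide contribution → 2.619 μm/a
  chloride contribution → 1.279 μm/a
  total first-year rate 3.898 μm/a
Convert to mass loss: 3.898 μm/a × 7.14 g/cm³ = 27.83 g·m⁻²·a⁻¹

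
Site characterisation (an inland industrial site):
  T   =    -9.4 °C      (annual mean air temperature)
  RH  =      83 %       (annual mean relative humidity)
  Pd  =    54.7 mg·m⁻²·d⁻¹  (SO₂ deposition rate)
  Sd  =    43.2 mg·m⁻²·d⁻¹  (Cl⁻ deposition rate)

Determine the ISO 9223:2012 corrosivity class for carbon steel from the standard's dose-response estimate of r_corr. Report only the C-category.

carbon steel: temperature factor f = +0.150·(-19.4) = -2.9100
  SO₂ term: 1.77·54.7^0.52·exp(0.02·83-2.9100) = 4.063
  Sd branch = 0.102·Sd^0.62·e^(0.033·RH+0.04·T) = 11.19 μm/a
  r_corr = 4.063 + 11.19 = 15.25 μm/a
ISO 9223 Table 2 (carbon steel): 1.3 < 15.3 ≤ 25 μm/a ⇒ C2

C2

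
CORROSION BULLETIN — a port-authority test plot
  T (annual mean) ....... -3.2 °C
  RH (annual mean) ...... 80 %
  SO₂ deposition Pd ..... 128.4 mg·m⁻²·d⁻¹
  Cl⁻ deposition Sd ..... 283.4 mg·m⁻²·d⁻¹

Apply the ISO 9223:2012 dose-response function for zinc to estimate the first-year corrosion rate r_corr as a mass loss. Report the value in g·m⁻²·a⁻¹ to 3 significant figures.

r_corr = 23.2 g·m⁻²·a⁻¹

zinc: temperature factor f = +0.038·(-13.2) = -0.5016
  SO₂ term: 0.0129·128.4^0.44·exp(0.046·80-0.5016) = 2.623
  Sd branch = 0.0175·Sd^0.57·e^(0.008·RH+0.085·T) = 0.632 μm/a
  sum: 2.623 + 0.632 → r_corr = 3.255 μm/a
Convert to mass loss: 3.255 μm/a × 7.14 g/cm³ = 23.24 g·m⁻²·a⁻¹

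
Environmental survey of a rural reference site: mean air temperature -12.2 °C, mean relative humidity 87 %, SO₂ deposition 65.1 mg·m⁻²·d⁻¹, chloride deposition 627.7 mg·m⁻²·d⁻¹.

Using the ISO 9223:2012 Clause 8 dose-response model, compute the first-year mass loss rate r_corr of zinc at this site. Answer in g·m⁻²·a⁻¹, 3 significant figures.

zinc: temperature factor f = +0.038·(-22.2) = -0.8436
  Pd branch = 0.0129·Pd^0.44·e^(0.046·RH+f) = 1.907 μm/a
  Cl⁻ term: 0.0175·627.7^0.57·exp(0.008·87+0.085·-12.2) = 0.4894
  sum: 1.907 + 0.4894 → r_corr = 2.396 μm/a
Convert to mass loss: 2.396 μm/a × 7.14 g/cm³ = 17.11 g·m⁻²·a⁻¹

r_corr = 17.1 g·m⁻²·a⁻¹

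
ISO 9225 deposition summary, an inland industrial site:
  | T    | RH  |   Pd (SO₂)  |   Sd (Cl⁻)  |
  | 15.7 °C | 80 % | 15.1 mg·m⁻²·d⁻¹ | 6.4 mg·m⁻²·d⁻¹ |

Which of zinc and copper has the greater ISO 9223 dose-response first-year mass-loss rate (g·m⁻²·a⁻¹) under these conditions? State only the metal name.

zinc: temperature factor f = -0.071·(5.7) = -0.4047
  SO₂ term: 0.0129·15.1^0.44·exp(0.046·80-0.4047) = 1.127
  Sd branch = 0.0175·Sd^0.57·e^(0.008·RH+0.085·T) = 0.3631 μm/a
  r_corr = 1.127 + 0.3631 = 1.49 μm/a
  mass loss = 1.49 μm/a × 7.14 g/cm³ = 10.64 g·m⁻²·a⁻¹
copper: T>10 °C ⇒ hinge -0.080·(15.7−10) = -0.4560
  SO₂ term: 0.0053·15.1^0.26·exp(0.059·80-0.4560) = 0.7632
  Sd branch = 0.01025·Sd^0.27·e^(0.036·RH+0.049·T) = 0.6505 μm/a
  sum: 0.7632 + 0.6505 → r_corr = 1.414 μm/a
  mass loss = 1.414 μm/a × 8.96 g/cm³ = 12.67 g·m⁻²·a⁻¹
Ordering by g·m⁻²·a⁻¹: copper (12.7) > zinc (10.6)

copper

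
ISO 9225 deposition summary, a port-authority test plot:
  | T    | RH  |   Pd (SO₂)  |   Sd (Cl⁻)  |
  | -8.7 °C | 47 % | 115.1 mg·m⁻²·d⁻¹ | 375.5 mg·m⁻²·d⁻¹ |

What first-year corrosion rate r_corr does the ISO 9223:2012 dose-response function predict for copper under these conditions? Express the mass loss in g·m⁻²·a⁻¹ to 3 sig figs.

copper: f(T) = +0.126·(T−10) [T≤10 °C] = -2.3562
  Pd branch = 0.0053·Pd^0.26·e^(0.059·RH+f) = 0.02762 μm/a
  Sd branch = 0.01025·Sd^0.27·e^(0.036·RH+0.049·T) = 0.1801 μm/a
  sum: 0.02762 + 0.1801 → r_corr = 0.2077 μm/a
Convert to mass loss: 0.2077 μm/a × 8.96 g/cm³ = 1.861 g·m⁻²·a⁻¹

r_corr = 1.86 g·m⁻²·a⁻¹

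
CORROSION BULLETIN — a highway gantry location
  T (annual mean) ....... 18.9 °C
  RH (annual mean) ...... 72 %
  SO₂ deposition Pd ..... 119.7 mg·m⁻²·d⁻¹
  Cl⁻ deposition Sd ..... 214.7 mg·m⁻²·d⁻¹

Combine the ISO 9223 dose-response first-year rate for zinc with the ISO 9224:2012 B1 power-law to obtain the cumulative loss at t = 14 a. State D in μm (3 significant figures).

D(14) = 41.5 μm

zinc: temperature factor f = -0.071·(8.9) = -0.6319
  Pd branch = 0.0129·Pd^0.44·e^(0.046·RH+f) = 1.545 μm/a
  Sd branch = 0.0175·Sd^0.57·e^(0.008·RH+0.085·T) = 3.312 μm/a
  sum: 1.545 + 3.312 → r_corr = 4.856 μm/a
Long-term exponent b (ISO 9224 Table 2, B1) = 0.813
  D(14) = 4.856 × 14^0.813 = 4.856 × 8.547 = 41.51 μm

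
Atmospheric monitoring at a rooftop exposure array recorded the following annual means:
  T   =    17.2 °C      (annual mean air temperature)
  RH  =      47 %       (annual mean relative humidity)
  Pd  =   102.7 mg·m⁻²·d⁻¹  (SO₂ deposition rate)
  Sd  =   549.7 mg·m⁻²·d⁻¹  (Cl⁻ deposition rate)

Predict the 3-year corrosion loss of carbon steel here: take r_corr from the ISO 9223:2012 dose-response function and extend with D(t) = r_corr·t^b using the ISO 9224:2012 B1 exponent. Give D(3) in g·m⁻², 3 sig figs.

D(3) = 1.14e+03 g·m⁻²

carbon steel: temperature factor f = -0.054·(7.2) = -0.3888
  SO₂ term: 1.77·102.7^0.52·exp(0.02·47-0.3888) = 34.15
  Sd branch = 0.102·Sd^0.62·e^(0.033·RH+0.04·T) = 47.85 μm/a
  r_corr = 34.15 + 47.85 = 82 μm/a
Power-law: D(3) = r_corr · 3^0.523
  D(3) = 82 × 3^0.523 = 82 × 1.776 = 145.7 μm
  Mass loss = 145.7 μm × 7.85 g/cm³ = 1143 g·m⁻²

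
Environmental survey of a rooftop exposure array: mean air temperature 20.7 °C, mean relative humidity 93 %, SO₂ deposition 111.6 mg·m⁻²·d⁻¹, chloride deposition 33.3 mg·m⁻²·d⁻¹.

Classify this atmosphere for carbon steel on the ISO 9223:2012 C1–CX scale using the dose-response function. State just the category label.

C5

carbon steel: f(T) = -0.054·(T−10) [T>10 °C] = -0.5778
  Pd branch = 1.77·Pd^0.52·e^(0.02·RH+f) = 74.06 μm/a
  Cl⁻ term: 0.102·33.3^0.62·exp(0.033·93+0.04·20.7) = 44.15
  sum: 74.06 + 44.15 → r_corr = 118.2 μm/a
118 μm/a falls in (80, 200] for carbon steel → category C5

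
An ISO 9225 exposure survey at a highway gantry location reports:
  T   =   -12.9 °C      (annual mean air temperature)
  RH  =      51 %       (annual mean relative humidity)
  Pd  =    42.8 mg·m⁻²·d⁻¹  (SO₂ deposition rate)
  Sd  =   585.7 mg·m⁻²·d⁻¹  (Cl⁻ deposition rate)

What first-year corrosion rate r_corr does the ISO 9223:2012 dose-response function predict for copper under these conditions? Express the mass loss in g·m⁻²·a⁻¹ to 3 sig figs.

r_corr = 1.85 g·m⁻²·a⁻¹

copper: f(T) = +0.126·(T−10) [T≤10 °C] = -2.8854
  Pd branch = 0.0053·Pd^0.26·e^(0.059·RH+f) = 0.01593 μm/a
  Sd branch = 0.01025·Sd^0.27·e^(0.036·RH+0.049·T) = 0.1909 μm/a
  sum: 0.01593 + 0.1909 → r_corr = 0.2068 μm/a
Convert to mass loss: 0.2068 μm/a × 8.96 g/cm³ = 1.853 g·m⁻²·a⁻¹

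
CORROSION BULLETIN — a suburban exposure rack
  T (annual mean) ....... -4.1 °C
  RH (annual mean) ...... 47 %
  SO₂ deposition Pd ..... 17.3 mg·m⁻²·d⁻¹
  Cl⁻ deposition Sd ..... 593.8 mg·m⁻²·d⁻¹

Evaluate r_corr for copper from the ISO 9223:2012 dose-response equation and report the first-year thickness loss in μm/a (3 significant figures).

r_corr = 0.286 μm/a

copper: T≤10 °C ⇒ hinge +0.126·(-4.1−10) = -1.7766
  Pd branch = 0.0053·Pd^0.26·e^(0.059·RH+f) = 0.03012 μm/a
  Cl⁻ term: 0.01025·593.8^0.27·exp(0.036·47+0.049·-4.1) = 0.2554
  r_corr = 0.03012 + 0.2554 = 0.2855 μm/a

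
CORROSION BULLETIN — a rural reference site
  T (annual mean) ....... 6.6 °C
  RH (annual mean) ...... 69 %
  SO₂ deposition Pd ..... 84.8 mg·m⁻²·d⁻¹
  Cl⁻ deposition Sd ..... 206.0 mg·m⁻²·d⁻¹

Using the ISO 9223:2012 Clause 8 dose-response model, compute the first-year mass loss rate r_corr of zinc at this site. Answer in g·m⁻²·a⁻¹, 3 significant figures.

zinc: f(T) = +0.038·(T−10) [T≤10 °C] = -0.1292
  Pd branch = 0.0129·Pd^0.44·e^(0.046·RH+f) = 1.912 μm/a
  Sd branch = 0.0175·Sd^0.57·e^(0.008·RH+0.085·T) = 1.11 μm/a
  sum: 1.912 + 1.11 → r_corr = 3.022 μm/a
Convert to mass loss: 3.022 μm/a × 7.14 g/cm³ = 21.57 g·m⁻²·a⁻¹

r_corr = 21.6 g·m⁻²·a⁻¹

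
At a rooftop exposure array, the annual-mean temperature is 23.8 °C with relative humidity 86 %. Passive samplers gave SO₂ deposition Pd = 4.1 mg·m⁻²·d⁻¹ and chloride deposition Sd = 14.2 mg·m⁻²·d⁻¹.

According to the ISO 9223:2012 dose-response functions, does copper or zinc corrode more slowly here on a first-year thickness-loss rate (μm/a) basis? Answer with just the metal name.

zinc

copper: temperature factor f = -0.080·(13.8) = -1.1040
  sulphur-dioxide contribution → 0.4053 μm/a
  chloride contribution → 1.489 μm/a
  total first-year rate 1.894 μm/a
zinc: T>10 °C ⇒ hinge -0.071·(23.8−10) = -0.9798
  sulphur-dioxide contribution → 0.4707 μm/a
  chloride contribution → 1.195 μm/a
  ⇒ r_corr(zinc) = 1.665 μm/a
Ordering by μm/a: copper (1.89) > zinc (1.67)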